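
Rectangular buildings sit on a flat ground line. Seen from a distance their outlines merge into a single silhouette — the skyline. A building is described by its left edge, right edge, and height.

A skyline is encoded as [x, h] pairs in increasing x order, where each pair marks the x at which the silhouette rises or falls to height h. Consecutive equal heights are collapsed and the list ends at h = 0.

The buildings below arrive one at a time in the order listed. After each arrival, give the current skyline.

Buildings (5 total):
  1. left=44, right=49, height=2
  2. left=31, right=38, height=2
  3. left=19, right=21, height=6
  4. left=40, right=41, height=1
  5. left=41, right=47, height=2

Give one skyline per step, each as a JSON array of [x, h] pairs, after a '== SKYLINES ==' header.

== SKYLINES ==
[[44,2],[49,0]]
[[31,2],[38,0],[44,2],[49,0]]
[[19,6],[21,0],[31,2],[38,0],[44,2],[49,0]]
[[19,6],[21,0],[31,2],[38,0],[40,1],[41,0],[44,2],[49,0]]
[[19,6],[21,0],[31,2],[38,0],[40,1],[41,2],[49,0]]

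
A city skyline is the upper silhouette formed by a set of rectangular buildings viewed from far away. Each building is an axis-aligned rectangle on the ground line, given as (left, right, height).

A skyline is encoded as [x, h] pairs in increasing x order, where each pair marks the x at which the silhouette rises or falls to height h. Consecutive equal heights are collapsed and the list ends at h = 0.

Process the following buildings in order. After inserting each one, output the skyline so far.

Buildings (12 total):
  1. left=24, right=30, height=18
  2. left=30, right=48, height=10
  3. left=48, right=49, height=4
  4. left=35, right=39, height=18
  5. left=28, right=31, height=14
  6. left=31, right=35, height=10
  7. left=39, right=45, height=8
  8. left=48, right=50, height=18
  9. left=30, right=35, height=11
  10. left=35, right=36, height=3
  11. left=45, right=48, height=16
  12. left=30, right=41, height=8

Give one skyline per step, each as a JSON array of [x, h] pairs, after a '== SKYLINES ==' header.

== SKYLINES ==
[[24,18],[30,0]]
[[24,18],[30,10],[48,0]]
[[24,18],[30,10],[48,4],[49,0]]
[[24,18],[30,10],[35,18],[39,10],[48,4],[49,0]]
[[24,18],[30,14],[31,10],[35,18],[39,10],[48,4],[49,0]]
[[24,18],[30,14],[31,10],[35,18],[39,10],[48,4],[49,0]]
[[24,18],[30,14],[31,10],[35,18],[39,10],[48,4],[49,0]]
[[24,18],[30,14],[31,10],[35,18],[39,10],[48,18],[50,0]]
[[24,18],[30,14],[31,11],[35,18],[39,10],[48,18],[50,0]]
[[24,18],[30,14],[31,11],[35,18],[39,10],[48,18],[50,0]]
[[24,18],[30,14],[31,11],[35,18],[39,10],[45,16],[48,18],[50,0]]
[[24,18],[30,14],[31,11],[35,18],[39,10],[45,16],[48,18],[50,0]]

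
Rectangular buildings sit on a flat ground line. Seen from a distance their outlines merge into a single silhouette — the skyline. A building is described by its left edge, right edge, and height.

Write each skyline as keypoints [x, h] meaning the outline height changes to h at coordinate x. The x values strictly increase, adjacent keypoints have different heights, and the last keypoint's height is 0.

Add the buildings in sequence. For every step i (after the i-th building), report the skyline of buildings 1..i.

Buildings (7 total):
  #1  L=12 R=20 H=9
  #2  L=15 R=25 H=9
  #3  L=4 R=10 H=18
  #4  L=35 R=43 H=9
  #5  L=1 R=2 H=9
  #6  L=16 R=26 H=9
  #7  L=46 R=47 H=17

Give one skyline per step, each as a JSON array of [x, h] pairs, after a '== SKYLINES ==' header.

== SKYLINES ==
[[12,9],[20,0]]
[[12,9],[25,0]]
[[4,18],[10,0],[12,9],[25,0]]
[[4,18],[10,0],[12,9],[25,0],[35,9],[43,0]]
[[1,9],[2,0],[4,18],[10,0],[12,9],[25,0],[35,9],[43,0]]
[[1,9],[2,0],[4,18],[10,0],[12,9],[26,0],[35,9],[43,0]]
[[1,9],[2,0],[4,18],[10,0],[12,9],[26,0],[35,9],[43,0],[46,17],[47,0]]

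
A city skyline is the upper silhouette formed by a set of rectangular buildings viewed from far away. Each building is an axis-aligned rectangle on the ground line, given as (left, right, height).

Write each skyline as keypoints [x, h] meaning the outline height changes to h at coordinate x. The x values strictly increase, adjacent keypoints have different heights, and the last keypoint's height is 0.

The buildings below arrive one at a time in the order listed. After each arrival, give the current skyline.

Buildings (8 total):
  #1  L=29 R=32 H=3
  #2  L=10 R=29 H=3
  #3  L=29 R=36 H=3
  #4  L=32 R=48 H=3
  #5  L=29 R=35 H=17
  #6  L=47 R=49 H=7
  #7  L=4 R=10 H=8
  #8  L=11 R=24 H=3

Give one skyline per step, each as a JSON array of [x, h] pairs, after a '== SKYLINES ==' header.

== SKYLINES ==
[[29,3],[32,0]]
[[10,3],[32,0]]
[[10,3],[36,0]]
[[10,3],[48,0]]
[[10,3],[29,17],[35,3],[48,0]]
[[10,3],[29,17],[35,3],[47,7],[49,0]]
[[4,8],[10,3],[29,17],[35,3],[47,7],[49,0]]
[[4,8],[10,3],[29,17],[35,3],[47,7],[49,0]]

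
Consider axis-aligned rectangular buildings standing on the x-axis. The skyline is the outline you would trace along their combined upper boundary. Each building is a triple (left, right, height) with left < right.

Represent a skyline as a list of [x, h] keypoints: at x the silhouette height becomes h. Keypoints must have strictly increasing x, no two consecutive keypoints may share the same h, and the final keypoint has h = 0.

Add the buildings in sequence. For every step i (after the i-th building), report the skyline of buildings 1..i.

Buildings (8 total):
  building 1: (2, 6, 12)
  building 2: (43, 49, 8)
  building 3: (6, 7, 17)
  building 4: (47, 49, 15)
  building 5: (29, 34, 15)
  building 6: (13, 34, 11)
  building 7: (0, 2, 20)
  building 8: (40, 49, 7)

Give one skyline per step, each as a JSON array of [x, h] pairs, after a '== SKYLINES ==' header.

== SKYLINES ==
[[2,12],[6,0]]
[[2,12],[6,0],[43,8],[49,0]]
[[2,12],[6,17],[7,0],[43,8],[49,0]]
[[2,12],[6,17],[7,0],[43,8],[47,15],[49,0]]
[[2,12],[6,17],[7,0],[29,15],[34,0],[43,8],[47,15],[49,0]]
[[2,12],[6,17],[7,0],[13,11],[29,15],[34,0],[43,8],[47,15],[49,0]]
[[0,20],[2,12],[6,17],[7,0],[13,11],[29,15],[34,0],[43,8],[47,15],[49,0]]
[[0,20],[2,12],[6,17],[7,0],[13,11],[29,15],[34,0],[40,7],[43,8],[47,15],[49,0]]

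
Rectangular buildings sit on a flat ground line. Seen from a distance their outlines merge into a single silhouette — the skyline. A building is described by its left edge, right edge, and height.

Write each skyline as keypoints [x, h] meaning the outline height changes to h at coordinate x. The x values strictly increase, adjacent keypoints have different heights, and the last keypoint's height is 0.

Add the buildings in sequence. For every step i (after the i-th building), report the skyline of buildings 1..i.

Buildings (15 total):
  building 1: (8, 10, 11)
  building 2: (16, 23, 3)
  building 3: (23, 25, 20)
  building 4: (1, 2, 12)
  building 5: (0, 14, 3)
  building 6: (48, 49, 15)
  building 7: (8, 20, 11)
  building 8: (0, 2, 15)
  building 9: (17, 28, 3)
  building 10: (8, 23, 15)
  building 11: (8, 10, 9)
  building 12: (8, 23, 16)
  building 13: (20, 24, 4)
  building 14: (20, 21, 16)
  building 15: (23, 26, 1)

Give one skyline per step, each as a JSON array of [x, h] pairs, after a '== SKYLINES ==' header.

== SKYLINES ==
[[8,11],[10,0]]
[[8,11],[10,0],[16,3],[23,0]]
[[8,11],[10,0],[16,3],[23,20],[25,0]]
[[1,12],[2,0],[8,11],[10,0],[16,3],[23,20],[25,0]]
[[0,3],[1,12],[2,3],[8,11],[10,3],[14,0],[16,3],[23,20],[25,0]]
[[0,3],[1,12],[2,3],[8,11],[10,3],[14,0],[16,3],[23,20],[25,0],[48,15],[49,0]]
[[0,3],[1,12],[2,3],[8,11],[20,3],[23,20],[25,0],[48,15],[49,0]]
[[0,15],[2,3],[8,11],[20,3],[23,20],[25,0],[48,15],[49,0]]
[[0,15],[2,3],[8,11],[20,3],[23,20],[25,3],[28,0],[48,15],[49,0]]
[[0,15],[2,3],[8,15],[23,20],[25,3],[28,0],[48,15],[49,0]]
[[0,15],[2,3],[8,15],[23,20],[25,3],[28,0],[48,15],[49,0]]
[[0,15],[2,3],[8,16],[23,20],[25,3],[28,0],[48,15],[49,0]]
[[0,15],[2,3],[8,16],[23,20],[25,3],[28,0],[48,15],[49,0]]
[[0,15],[2,3],[8,16],[23,20],[25,3],[28,0],[48,15],[49,0]]
[[0,15],[2,3],[8,16],[23,20],[25,3],[28,0],[48,15],[49,0]]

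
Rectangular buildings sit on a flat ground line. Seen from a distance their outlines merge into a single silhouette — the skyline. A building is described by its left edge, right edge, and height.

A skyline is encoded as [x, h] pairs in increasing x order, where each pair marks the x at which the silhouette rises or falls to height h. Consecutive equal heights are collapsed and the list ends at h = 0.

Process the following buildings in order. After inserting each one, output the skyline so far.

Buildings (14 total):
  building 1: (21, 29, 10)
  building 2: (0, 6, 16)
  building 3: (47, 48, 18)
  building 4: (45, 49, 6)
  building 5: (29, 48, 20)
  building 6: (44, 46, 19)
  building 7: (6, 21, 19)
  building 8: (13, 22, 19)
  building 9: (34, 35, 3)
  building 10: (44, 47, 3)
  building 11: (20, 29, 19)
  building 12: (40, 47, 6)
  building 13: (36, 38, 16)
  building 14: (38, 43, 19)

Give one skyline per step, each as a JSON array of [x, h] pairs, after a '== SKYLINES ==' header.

== SKYLINES ==
[[21,10],[29,0]]
[[0,16],[6,0],[21,10],[29,0]]
[[0,16],[6,0],[21,10],[29,0],[47,18],[48,0]]
[[0,16],[6,0],[21,10],[29,0],[45,6],[47,18],[48,6],[49,0]]
[[0,16],[6,0],[21,10],[29,20],[48,6],[49,0]]
[[0,16],[6,0],[21,10],[29,20],[48,6],[49,0]]
[[0,16],[6,19],[21,10],[29,20],[48,6],[49,0]]
[[0,16],[6,19],[22,10],[29,20],[48,6],[49,0]]
[[0,16],[6,19],[22,10],[29,20],[48,6],[49,0]]
[[0,16],[6,19],[22,10],[29,20],[48,6],[49,0]]
[[0,16],[6,19],[29,20],[48,6],[49,0]]
[[0,16],[6,19],[29,20],[48,6],[49,0]]
[[0,16],[6,19],[29,20],[48,6],[49,0]]
[[0,16],[6,19],[29,20],[48,6],[49,0]]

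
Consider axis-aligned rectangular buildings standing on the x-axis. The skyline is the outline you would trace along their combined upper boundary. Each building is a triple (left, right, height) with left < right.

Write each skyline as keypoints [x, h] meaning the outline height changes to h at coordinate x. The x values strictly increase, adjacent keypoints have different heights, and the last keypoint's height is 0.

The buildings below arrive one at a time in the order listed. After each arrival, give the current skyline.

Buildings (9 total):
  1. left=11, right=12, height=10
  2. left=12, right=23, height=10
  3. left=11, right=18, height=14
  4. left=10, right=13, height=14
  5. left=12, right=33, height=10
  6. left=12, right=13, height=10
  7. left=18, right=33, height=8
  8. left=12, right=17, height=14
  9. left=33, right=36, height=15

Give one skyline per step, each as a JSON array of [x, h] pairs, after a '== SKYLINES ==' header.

== SKYLINES ==
[[11,10],[12,0]]
[[11,10],[23,0]]
[[11,14],[18,10],[23,0]]
[[10,14],[18,10],[23,0]]
[[10,14],[18,10],[33,0]]
[[10,14],[18,10],[33,0]]
[[10,14],[18,10],[33,0]]
[[10,14],[18,10],[33,0]]
[[10,14],[18,10],[33,15],[36,0]]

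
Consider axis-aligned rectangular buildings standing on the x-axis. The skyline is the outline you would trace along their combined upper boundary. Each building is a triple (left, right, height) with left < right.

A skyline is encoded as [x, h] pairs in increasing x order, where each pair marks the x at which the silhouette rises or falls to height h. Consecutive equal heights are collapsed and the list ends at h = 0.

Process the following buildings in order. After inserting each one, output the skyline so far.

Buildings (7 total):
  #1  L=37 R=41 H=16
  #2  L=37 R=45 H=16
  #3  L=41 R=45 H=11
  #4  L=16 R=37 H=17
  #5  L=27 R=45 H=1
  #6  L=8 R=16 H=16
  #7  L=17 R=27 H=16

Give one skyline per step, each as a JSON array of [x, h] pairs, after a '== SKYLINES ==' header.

== SKYLINES ==
[[37,16],[41,0]]
[[37,16],[45,0]]
[[37,16],[45,0]]
[[16,17],[37,16],[45,0]]
[[16,17],[37,16],[45,0]]
[[8,16],[16,17],[37,16],[45,0]]
[[8,16],[16,17],[37,16],[45,0]]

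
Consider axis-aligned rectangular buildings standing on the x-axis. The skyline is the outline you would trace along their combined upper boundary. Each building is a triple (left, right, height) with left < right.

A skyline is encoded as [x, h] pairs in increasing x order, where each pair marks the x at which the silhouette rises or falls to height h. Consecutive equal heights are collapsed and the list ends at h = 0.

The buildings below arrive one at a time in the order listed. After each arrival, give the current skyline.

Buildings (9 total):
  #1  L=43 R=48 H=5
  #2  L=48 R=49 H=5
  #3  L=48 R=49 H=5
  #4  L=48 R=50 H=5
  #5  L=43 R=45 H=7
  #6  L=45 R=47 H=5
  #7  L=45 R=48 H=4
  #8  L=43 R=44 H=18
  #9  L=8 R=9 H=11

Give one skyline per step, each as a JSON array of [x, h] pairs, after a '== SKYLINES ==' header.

== SKYLINES ==
[[43,5],[48,0]]
[[43,5],[49,0]]
[[43,5],[49,0]]
[[43,5],[50,0]]
[[43,7],[45,5],[50,0]]
[[43,7],[45,5],[50,0]]
[[43,7],[45,5],[50,0]]
[[43,18],[44,7],[45,5],[50,0]]
[[8,11],[9,0],[43,18],[44,7],[45,5],[50,0]]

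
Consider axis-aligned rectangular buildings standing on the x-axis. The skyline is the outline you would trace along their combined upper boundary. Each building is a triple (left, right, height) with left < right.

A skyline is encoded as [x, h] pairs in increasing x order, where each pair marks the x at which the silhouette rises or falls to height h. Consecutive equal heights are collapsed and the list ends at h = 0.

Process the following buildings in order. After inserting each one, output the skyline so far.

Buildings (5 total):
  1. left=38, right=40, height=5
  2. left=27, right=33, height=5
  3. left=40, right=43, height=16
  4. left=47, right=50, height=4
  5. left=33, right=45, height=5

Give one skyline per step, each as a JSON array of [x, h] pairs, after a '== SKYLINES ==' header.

== SKYLINES ==
[[38,5],[40,0]]
[[27,5],[33,0],[38,5],[40,0]]
[[27,5],[33,0],[38,5],[40,16],[43,0]]
[[27,5],[33,0],[38,5],[40,16],[43,0],[47,4],[50,0]]
[[27,5],[40,16],[43,5],[45,0],[47,4],[50,0]]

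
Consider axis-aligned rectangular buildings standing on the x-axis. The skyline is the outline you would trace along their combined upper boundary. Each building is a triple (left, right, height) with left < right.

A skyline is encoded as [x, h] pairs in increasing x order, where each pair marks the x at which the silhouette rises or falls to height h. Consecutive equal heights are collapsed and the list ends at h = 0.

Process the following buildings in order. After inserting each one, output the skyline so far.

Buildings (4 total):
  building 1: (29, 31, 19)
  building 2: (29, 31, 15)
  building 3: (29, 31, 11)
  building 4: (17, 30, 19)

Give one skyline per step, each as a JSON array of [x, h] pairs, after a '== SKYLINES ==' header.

== SKYLINES ==
[[29,19],[31,0]]
[[29,19],[31,0]]
[[29,19],[31,0]]
[[17,19],[31,0]]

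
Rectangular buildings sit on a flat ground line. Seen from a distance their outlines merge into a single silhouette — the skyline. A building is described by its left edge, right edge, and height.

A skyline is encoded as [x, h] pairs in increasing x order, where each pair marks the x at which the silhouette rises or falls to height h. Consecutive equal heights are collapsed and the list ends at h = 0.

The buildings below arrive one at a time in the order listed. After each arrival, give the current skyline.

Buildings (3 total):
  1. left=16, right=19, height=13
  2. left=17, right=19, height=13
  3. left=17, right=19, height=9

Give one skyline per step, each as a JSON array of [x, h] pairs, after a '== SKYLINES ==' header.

== SKYLINES ==
[[16,13],[19,0]]
[[16,13],[19,0]]
[[16,13],[19,0]]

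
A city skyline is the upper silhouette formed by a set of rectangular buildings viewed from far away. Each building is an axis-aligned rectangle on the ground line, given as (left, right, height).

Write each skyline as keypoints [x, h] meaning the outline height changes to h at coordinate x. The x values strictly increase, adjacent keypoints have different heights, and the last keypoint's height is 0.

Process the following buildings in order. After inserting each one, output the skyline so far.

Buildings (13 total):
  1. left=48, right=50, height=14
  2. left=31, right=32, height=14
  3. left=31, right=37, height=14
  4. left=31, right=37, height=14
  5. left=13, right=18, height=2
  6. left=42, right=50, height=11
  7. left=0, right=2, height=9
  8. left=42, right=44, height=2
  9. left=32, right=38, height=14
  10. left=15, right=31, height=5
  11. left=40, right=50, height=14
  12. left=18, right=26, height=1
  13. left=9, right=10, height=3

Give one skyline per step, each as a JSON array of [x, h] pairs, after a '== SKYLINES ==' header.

== SKYLINES ==
[[48,14],[50,0]]
[[31,14],[32,0],[48,14],[50,0]]
[[31,14],[37,0],[48,14],[50,0]]
[[31,14],[37,0],[48,14],[50,0]]
[[13,2],[18,0],[31,14],[37,0],[48,14],[50,0]]
[[13,2],[18,0],[31,14],[37,0],[42,11],[48,14],[50,0]]
[[0,9],[2,0],[13,2],[18,0],[31,14],[37,0],[42,11],[48,14],[50,0]]
[[0,9],[2,0],[13,2],[18,0],[31,14],[37,0],[42,11],[48,14],[50,0]]
[[0,9],[2,0],[13,2],[18,0],[31,14],[38,0],[42,11],[48,14],[50,0]]
[[0,9],[2,0],[13,2],[15,5],[31,14],[38,0],[42,11],[48,14],[50,0]]
[[0,9],[2,0],[13,2],[15,5],[31,14],[38,0],[40,14],[50,0]]
[[0,9],[2,0],[13,2],[15,5],[31,14],[38,0],[40,14],[50,0]]
[[0,9],[2,0],[9,3],[10,0],[13,2],[15,5],[31,14],[38,0],[40,14],[50,0]]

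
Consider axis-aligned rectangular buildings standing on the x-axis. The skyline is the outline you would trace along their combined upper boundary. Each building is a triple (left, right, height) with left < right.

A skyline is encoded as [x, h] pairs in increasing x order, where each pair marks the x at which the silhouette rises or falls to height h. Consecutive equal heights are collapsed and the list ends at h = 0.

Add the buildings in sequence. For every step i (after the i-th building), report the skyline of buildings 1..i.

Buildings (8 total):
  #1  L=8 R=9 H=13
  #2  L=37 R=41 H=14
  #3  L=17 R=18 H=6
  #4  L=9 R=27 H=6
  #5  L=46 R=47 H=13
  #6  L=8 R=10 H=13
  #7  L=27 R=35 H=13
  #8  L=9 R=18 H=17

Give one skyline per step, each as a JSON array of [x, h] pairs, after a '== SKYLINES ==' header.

== SKYLINES ==
[[8,13],[9,0]]
[[8,13],[9,0],[37,14],[41,0]]
[[8,13],[9,0],[17,6],[18,0],[37,14],[41,0]]
[[8,13],[9,6],[27,0],[37,14],[41,0]]
[[8,13],[9,6],[27,0],[37,14],[41,0],[46,13],[47,0]]
[[8,13],[10,6],[27,0],[37,14],[41,0],[46,13],[47,0]]
[[8,13],[10,6],[27,13],[35,0],[37,14],[41,0],[46,13],[47,0]]
[[8,13],[9,17],[18,6],[27,13],[35,0],[37,14],[41,0],[46,13],[47,0]]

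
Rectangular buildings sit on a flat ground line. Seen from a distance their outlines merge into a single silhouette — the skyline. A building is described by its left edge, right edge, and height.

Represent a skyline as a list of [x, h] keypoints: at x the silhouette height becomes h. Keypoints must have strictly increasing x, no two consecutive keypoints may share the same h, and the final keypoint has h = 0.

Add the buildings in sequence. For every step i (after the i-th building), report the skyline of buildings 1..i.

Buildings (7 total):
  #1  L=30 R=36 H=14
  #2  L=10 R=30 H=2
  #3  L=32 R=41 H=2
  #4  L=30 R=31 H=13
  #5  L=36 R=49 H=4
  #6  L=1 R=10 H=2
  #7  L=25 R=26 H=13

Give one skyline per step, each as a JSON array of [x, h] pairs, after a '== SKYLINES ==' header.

== SKYLINES ==
[[30,14],[36,0]]
[[10,2],[30,14],[36,0]]
[[10,2],[30,14],[36,2],[41,0]]
[[10,2],[30,14],[36,2],[41,0]]
[[10,2],[30,14],[36,4],[49,0]]
[[1,2],[30,14],[36,4],[49,0]]
[[1,2],[25,13],[26,2],[30,14],[36,4],[49,0]]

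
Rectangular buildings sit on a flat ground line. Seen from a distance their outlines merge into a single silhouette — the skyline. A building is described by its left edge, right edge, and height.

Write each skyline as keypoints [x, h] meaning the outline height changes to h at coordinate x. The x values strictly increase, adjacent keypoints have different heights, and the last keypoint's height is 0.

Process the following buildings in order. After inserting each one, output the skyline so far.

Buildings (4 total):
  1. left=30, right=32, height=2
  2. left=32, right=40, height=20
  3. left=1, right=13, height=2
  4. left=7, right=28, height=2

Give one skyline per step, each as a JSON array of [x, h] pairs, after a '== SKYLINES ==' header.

== SKYLINES ==
[[30,2],[32,0]]
[[30,2],[32,20],[40,0]]
[[1,2],[13,0],[30,2],[32,20],[40,0]]
[[1,2],[28,0],[30,2],[32,20],[40,0]]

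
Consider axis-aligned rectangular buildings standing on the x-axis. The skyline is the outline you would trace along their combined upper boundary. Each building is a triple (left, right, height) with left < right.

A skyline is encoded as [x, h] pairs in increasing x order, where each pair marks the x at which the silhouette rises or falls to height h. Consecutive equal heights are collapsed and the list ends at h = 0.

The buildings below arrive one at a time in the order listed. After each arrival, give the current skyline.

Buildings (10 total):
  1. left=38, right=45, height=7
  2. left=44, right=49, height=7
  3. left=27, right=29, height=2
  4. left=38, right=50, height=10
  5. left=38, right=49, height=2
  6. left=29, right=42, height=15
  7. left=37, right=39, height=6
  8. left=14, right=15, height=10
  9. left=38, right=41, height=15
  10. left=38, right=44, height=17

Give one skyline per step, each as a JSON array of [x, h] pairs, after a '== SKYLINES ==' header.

== SKYLINES ==
[[38,7],[45,0]]
[[38,7],[49,0]]
[[27,2],[29,0],[38,7],[49,0]]
[[27,2],[29,0],[38,10],[50,0]]
[[27,2],[29,0],[38,10],[50,0]]
[[27,2],[29,15],[42,10],[50,0]]
[[27,2],[29,15],[42,10],[50,0]]
[[14,10],[15,0],[27,2],[29,15],[42,10],[50,0]]
[[14,10],[15,0],[27,2],[29,15],[42,10],[50,0]]
[[14,10],[15,0],[27,2],[29,15],[38,17],[44,10],[50,0]]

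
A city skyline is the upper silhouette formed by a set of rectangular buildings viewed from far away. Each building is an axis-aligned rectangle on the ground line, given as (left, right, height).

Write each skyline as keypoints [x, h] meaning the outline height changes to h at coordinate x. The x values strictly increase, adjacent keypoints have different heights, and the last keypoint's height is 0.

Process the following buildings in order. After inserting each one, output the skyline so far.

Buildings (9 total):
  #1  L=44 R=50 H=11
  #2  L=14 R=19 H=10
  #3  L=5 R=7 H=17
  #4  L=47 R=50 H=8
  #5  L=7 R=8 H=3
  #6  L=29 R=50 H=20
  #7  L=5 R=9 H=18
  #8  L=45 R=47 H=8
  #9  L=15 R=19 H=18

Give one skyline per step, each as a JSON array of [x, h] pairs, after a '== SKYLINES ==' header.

== SKYLINES ==
[[44,11],[50,0]]
[[14,10],[19,0],[44,11],[50,0]]
[[5,17],[7,0],[14,10],[19,0],[44,11],[50,0]]
[[5,17],[7,0],[14,10],[19,0],[44,11],[50,0]]
[[5,17],[7,3],[8,0],[14,10],[19,0],[44,11],[50,0]]
[[5,17],[7,3],[8,0],[14,10],[19,0],[29,20],[50,0]]
[[5,18],[9,0],[14,10],[19,0],[29,20],[50,0]]
[[5,18],[9,0],[14,10],[19,0],[29,20],[50,0]]
[[5,18],[9,0],[14,10],[15,18],[19,0],[29,20],[50,0]]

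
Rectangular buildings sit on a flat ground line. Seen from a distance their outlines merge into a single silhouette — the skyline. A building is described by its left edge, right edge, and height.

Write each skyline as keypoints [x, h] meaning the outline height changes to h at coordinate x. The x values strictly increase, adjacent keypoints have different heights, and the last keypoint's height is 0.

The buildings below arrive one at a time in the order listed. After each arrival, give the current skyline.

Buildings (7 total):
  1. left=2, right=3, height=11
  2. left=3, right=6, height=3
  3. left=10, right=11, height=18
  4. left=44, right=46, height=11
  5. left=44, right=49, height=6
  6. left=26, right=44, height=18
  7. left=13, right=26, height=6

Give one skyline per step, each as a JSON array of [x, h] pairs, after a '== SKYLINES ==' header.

== SKYLINES ==
[[2,11],[3,0]]
[[2,11],[3,3],[6,0]]
[[2,11],[3,3],[6,0],[10,18],[11,0]]
[[2,11],[3,3],[6,0],[10,18],[11,0],[44,11],[46,0]]
[[2,11],[3,3],[6,0],[10,18],[11,0],[44,11],[46,6],[49,0]]
[[2,11],[3,3],[6,0],[10,18],[11,0],[26,18],[44,11],[46,6],[49,0]]
[[2,11],[3,3],[6,0],[10,18],[11,0],[13,6],[26,18],[44,11],[46,6],[49,0]]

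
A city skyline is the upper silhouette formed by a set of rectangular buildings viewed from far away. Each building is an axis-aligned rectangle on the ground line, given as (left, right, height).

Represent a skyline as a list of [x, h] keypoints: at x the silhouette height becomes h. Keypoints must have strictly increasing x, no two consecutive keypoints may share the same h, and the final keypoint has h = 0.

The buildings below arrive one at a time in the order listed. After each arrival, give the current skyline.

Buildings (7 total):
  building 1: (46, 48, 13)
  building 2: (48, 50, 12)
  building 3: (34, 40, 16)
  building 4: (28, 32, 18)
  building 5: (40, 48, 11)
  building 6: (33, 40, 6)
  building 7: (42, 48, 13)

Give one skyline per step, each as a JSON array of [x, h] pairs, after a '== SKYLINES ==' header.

== SKYLINES ==
[[46,13],[48,0]]
[[46,13],[48,12],[50,0]]
[[34,16],[40,0],[46,13],[48,12],[50,0]]
[[28,18],[32,0],[34,16],[40,0],[46,13],[48,12],[50,0]]
[[28,18],[32,0],[34,16],[40,11],[46,13],[48,12],[50,0]]
[[28,18],[32,0],[33,6],[34,16],[40,11],[46,13],[48,12],[50,0]]
[[28,18],[32,0],[33,6],[34,16],[40,11],[42,13],[48,12],[50,0]]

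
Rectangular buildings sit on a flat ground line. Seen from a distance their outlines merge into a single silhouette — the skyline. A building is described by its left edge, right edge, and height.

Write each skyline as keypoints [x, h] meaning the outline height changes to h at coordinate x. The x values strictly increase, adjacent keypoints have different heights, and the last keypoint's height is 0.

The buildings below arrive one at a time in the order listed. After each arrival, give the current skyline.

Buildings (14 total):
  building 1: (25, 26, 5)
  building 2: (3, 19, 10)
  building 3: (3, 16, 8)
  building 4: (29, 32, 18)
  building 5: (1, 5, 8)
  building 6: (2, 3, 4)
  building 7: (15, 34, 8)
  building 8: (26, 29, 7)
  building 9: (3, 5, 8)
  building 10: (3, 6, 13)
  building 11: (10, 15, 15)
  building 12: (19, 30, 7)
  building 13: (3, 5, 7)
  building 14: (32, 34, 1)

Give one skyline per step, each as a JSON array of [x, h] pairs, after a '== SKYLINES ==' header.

== SKYLINES ==
[[25,5],[26,0]]
[[3,10],[19,0],[25,5],[26,0]]
[[3,10],[19,0],[25,5],[26,0]]
[[3,10],[19,0],[25,5],[26,0],[29,18],[32,0]]
[[1,8],[3,10],[19,0],[25,5],[26,0],[29,18],[32,0]]
[[1,8],[3,10],[19,0],[25,5],[26,0],[29,18],[32,0]]
[[1,8],[3,10],[19,8],[29,18],[32,8],[34,0]]
[[1,8],[3,10],[19,8],[29,18],[32,8],[34,0]]
[[1,8],[3,10],[19,8],[29,18],[32,8],[34,0]]
[[1,8],[3,13],[6,10],[19,8],[29,18],[32,8],[34,0]]
[[1,8],[3,13],[6,10],[10,15],[15,10],[19,8],[29,18],[32,8],[34,0]]
[[1,8],[3,13],[6,10],[10,15],[15,10],[19,8],[29,18],[32,8],[34,0]]
[[1,8],[3,13],[6,10],[10,15],[15,10],[19,8],[29,18],[32,8],[34,0]]
[[1,8],[3,13],[6,10],[10,15],[15,10],[19,8],[29,18],[32,8],[34,0]]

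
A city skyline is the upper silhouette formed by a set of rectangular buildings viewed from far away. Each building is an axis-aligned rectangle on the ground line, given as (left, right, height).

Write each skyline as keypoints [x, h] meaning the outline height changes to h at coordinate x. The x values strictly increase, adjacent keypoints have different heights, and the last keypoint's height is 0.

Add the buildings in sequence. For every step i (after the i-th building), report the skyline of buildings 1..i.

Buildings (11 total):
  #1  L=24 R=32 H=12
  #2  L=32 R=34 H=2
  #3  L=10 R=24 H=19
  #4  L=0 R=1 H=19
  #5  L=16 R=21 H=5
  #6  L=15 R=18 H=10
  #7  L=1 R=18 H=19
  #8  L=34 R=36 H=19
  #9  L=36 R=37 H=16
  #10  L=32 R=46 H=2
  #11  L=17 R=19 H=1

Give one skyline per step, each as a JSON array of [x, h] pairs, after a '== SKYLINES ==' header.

== SKYLINES ==
[[24,12],[32,0]]
[[24,12],[32,2],[34,0]]
[[10,19],[24,12],[32,2],[34,0]]
[[0,19],[1,0],[10,19],[24,12],[32,2],[34,0]]
[[0,19],[1,0],[10,19],[24,12],[32,2],[34,0]]
[[0,19],[1,0],[10,19],[24,12],[32,2],[34,0]]
[[0,19],[24,12],[32,2],[34,0]]
[[0,19],[24,12],[32,2],[34,19],[36,0]]
[[0,19],[24,12],[32,2],[34,19],[36,16],[37,0]]
[[0,19],[24,12],[32,2],[34,19],[36,16],[37,2],[46,0]]
[[0,19],[24,12],[32,2],[34,19],[36,16],[37,2],[46,0]]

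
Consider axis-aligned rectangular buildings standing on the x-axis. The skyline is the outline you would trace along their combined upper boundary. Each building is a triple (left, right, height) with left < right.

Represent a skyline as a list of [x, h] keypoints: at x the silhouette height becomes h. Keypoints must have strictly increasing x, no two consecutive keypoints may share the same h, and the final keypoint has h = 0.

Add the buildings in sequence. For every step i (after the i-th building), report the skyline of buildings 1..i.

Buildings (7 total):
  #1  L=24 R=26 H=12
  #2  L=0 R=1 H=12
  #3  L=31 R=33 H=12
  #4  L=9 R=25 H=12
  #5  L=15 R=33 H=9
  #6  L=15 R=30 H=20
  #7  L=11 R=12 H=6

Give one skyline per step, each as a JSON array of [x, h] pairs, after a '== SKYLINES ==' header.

== SKYLINES ==
[[24,12],[26,0]]
[[0,12],[1,0],[24,12],[26,0]]
[[0,12],[1,0],[24,12],[26,0],[31,12],[33,0]]
[[0,12],[1,0],[9,12],[26,0],[31,12],[33,0]]
[[0,12],[1,0],[9,12],[26,9],[31,12],[33,0]]
[[0,12],[1,0],[9,12],[15,20],[30,9],[31,12],[33,0]]
[[0,12],[1,0],[9,12],[15,20],[30,9],[31,12],[33,0]]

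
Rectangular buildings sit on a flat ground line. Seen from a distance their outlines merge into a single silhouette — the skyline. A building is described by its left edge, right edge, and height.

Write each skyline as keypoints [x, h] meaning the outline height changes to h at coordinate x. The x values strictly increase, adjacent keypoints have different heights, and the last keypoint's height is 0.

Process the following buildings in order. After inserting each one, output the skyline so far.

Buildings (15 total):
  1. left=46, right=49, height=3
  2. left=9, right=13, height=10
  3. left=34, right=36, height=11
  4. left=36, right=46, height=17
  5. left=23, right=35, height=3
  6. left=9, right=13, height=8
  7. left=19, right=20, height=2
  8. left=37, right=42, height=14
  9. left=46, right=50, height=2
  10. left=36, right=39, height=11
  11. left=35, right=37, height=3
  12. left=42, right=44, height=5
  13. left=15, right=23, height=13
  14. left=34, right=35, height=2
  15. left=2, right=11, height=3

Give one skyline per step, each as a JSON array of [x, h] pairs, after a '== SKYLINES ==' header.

== SKYLINES ==
[[46,3],[49,0]]
[[9,10],[13,0],[46,3],[49,0]]
[[9,10],[13,0],[34,11],[36,0],[46,3],[49,0]]
[[9,10],[13,0],[34,11],[36,17],[46,3],[49,0]]
[[9,10],[13,0],[23,3],[34,11],[36,17],[46,3],[49,0]]
[[9,10],[13,0],[23,3],[34,11],[36,17],[46,3],[49,0]]
[[9,10],[13,0],[19,2],[20,0],[23,3],[34,11],[36,17],[46,3],[49,0]]
[[9,10],[13,0],[19,2],[20,0],[23,3],[34,11],[36,17],[46,3],[49,0]]
[[9,10],[13,0],[19,2],[20,0],[23,3],[34,11],[36,17],[46,3],[49,2],[50,0]]
[[9,10],[13,0],[19,2],[20,0],[23,3],[34,11],[36,17],[46,3],[49,2],[50,0]]
[[9,10],[13,0],[19,2],[20,0],[23,3],[34,11],[36,17],[46,3],[49,2],[50,0]]
[[9,10],[13,0],[19,2],[20,0],[23,3],[34,11],[36,17],[46,3],[49,2],[50,0]]
[[9,10],[13,0],[15,13],[23,3],[34,11],[36,17],[46,3],[49,2],[50,0]]
[[9,10],[13,0],[15,13],[23,3],[34,11],[36,17],[46,3],[49,2],[50,0]]
[[2,3],[9,10],[13,0],[15,13],[23,3],[34,11],[36,17],[46,3],[49,2],[50,0]]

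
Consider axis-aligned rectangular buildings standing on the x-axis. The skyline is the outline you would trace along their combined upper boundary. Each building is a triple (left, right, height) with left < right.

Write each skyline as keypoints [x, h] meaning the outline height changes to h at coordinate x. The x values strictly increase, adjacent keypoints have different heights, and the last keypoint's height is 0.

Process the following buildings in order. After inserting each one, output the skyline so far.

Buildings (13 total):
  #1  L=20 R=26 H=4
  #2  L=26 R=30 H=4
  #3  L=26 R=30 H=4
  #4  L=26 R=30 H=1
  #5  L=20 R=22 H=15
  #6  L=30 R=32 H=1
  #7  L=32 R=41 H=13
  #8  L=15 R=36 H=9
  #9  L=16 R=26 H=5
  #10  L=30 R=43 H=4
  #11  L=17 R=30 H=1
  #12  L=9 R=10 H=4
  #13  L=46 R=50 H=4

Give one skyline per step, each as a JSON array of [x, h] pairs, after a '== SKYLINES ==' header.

== SKYLINES ==
[[20,4],[26,0]]
[[20,4],[30,0]]
[[20,4],[30,0]]
[[20,4],[30,0]]
[[20,15],[22,4],[30,0]]
[[20,15],[22,4],[30,1],[32,0]]
[[20,15],[22,4],[30,1],[32,13],[41,0]]
[[15,9],[20,15],[22,9],[32,13],[41,0]]
[[15,9],[20,15],[22,9],[32,13],[41,0]]
[[15,9],[20,15],[22,9],[32,13],[41,4],[43,0]]
[[15,9],[20,15],[22,9],[32,13],[41,4],[43,0]]
[[9,4],[10,0],[15,9],[20,15],[22,9],[32,13],[41,4],[43,0]]
[[9,4],[10,0],[15,9],[20,15],[22,9],[32,13],[41,4],[43,0],[46,4],[50,0]]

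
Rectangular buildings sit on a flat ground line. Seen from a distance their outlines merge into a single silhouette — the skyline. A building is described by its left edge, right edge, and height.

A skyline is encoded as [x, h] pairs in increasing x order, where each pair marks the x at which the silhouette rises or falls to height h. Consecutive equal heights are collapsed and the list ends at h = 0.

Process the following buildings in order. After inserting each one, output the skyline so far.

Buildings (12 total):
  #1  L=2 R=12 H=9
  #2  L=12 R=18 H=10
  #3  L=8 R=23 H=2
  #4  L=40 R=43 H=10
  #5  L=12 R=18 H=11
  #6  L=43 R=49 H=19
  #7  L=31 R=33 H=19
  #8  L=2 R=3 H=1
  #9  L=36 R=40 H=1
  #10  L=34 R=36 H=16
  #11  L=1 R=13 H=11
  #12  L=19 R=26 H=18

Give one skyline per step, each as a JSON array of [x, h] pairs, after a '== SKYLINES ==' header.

== SKYLINES ==
[[2,9],[12,0]]
[[2,9],[12,10],[18,0]]
[[2,9],[12,10],[18,2],[23,0]]
[[2,9],[12,10],[18,2],[23,0],[40,10],[43,0]]
[[2,9],[12,11],[18,2],[23,0],[40,10],[43,0]]
[[2,9],[12,11],[18,2],[23,0],[40,10],[43,19],[49,0]]
[[2,9],[12,11],[18,2],[23,0],[31,19],[33,0],[40,10],[43,19],[49,0]]
[[2,9],[12,11],[18,2],[23,0],[31,19],[33,0],[40,10],[43,19],[49,0]]
[[2,9],[12,11],[18,2],[23,0],[31,19],[33,0],[36,1],[40,10],[43,19],[49,0]]
[[2,9],[12,11],[18,2],[23,0],[31,19],[33,0],[34,16],[36,1],[40,10],[43,19],[49,0]]
[[1,11],[18,2],[23,0],[31,19],[33,0],[34,16],[36,1],[40,10],[43,19],[49,0]]
[[1,11],[18,2],[19,18],[26,0],[31,19],[33,0],[34,16],[36,1],[40,10],[43,19],[49,0]]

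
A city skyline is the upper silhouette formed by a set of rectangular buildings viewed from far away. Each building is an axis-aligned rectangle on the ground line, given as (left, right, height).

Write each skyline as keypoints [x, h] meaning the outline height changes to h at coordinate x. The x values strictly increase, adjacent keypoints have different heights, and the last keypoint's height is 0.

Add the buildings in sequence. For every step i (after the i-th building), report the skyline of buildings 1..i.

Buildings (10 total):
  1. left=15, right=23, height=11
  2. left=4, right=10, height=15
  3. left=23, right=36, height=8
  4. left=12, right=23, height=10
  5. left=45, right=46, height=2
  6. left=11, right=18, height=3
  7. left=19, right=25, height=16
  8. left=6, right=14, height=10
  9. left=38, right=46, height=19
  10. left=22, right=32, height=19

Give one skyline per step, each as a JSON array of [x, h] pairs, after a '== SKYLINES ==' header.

== SKYLINES ==
[[15,11],[23,0]]
[[4,15],[10,0],[15,11],[23,0]]
[[4,15],[10,0],[15,11],[23,8],[36,0]]
[[4,15],[10,0],[12,10],[15,11],[23,8],[36,0]]
[[4,15],[10,0],[12,10],[15,11],[23,8],[36,0],[45,2],[46,0]]
[[4,15],[10,0],[11,3],[12,10],[15,11],[23,8],[36,0],[45,2],[46,0]]
[[4,15],[10,0],[11,3],[12,10],[15,11],[19,16],[25,8],[36,0],[45,2],[46,0]]
[[4,15],[10,10],[15,11],[19,16],[25,8],[36,0],[45,2],[46,0]]
[[4,15],[10,10],[15,11],[19,16],[25,8],[36,0],[38,19],[46,0]]
[[4,15],[10,10],[15,11],[19,16],[22,19],[32,8],[36,0],[38,19],[46,0]]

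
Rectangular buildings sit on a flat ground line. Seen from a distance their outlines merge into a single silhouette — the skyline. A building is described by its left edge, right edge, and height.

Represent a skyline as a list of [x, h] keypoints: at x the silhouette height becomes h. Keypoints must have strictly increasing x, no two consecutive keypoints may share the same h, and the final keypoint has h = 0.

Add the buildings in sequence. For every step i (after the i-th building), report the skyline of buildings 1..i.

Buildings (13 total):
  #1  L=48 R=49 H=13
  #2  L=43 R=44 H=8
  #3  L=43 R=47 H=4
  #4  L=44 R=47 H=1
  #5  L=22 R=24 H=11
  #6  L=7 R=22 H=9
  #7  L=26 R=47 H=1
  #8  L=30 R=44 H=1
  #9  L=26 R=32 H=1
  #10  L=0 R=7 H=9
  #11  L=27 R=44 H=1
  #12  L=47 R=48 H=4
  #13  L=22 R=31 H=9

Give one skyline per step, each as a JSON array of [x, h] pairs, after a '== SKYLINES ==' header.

== SKYLINES ==
[[48,13],[49,0]]
[[43,8],[44,0],[48,13],[49,0]]
[[43,8],[44,4],[47,0],[48,13],[49,0]]
[[43,8],[44,4],[47,0],[48,13],[49,0]]
[[22,11],[24,0],[43,8],[44,4],[47,0],[48,13],[49,0]]
[[7,9],[22,11],[24,0],[43,8],[44,4],[47,0],[48,13],[49,0]]
[[7,9],[22,11],[24,0],[26,1],[43,8],[44,4],[47,0],[48,13],[49,0]]
[[7,9],[22,11],[24,0],[26,1],[43,8],[44,4],[47,0],[48,13],[49,0]]
[[7,9],[22,11],[24,0],[26,1],[43,8],[44,4],[47,0],[48,13],[49,0]]
[[0,9],[22,11],[24,0],[26,1],[43,8],[44,4],[47,0],[48,13],[49,0]]
[[0,9],[22,11],[24,0],[26,1],[43,8],[44,4],[47,0],[48,13],[49,0]]
[[0,9],[22,11],[24,0],[26,1],[43,8],[44,4],[48,13],[49,0]]
[[0,9],[22,11],[24,9],[31,1],[43,8],[44,4],[48,13],[49,0]]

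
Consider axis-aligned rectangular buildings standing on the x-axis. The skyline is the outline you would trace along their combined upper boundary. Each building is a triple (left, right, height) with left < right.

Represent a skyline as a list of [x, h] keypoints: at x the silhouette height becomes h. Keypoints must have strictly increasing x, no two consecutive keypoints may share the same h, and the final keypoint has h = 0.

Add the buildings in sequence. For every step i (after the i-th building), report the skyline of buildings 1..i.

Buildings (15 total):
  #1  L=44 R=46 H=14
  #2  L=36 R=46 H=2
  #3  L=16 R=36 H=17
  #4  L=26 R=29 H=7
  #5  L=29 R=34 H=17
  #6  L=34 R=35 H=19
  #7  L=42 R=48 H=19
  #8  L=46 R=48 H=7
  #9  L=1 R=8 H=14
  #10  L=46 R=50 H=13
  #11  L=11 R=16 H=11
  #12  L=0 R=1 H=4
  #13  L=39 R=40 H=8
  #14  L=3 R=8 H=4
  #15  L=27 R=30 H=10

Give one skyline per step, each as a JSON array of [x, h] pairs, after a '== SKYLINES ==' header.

== SKYLINES ==
[[44,14],[46,0]]
[[36,2],[44,14],[46,0]]
[[16,17],[36,2],[44,14],[46,0]]
[[16,17],[36,2],[44,14],[46,0]]
[[16,17],[36,2],[44,14],[46,0]]
[[16,17],[34,19],[35,17],[36,2],[44,14],[46,0]]
[[16,17],[34,19],[35,17],[36,2],[42,19],[48,0]]
[[16,17],[34,19],[35,17],[36,2],[42,19],[48,0]]
[[1,14],[8,0],[16,17],[34,19],[35,17],[36,2],[42,19],[48,0]]
[[1,14],[8,0],[16,17],[34,19],[35,17],[36,2],[42,19],[48,13],[50,0]]
[[1,14],[8,0],[11,11],[16,17],[34,19],[35,17],[36,2],[42,19],[48,13],[50,0]]
[[0,4],[1,14],[8,0],[11,11],[16,17],[34,19],[35,17],[36,2],[42,19],[48,13],[50,0]]
[[0,4],[1,14],[8,0],[11,11],[16,17],[34,19],[35,17],[36,2],[39,8],[40,2],[42,19],[48,13],[50,0]]
[[0,4],[1,14],[8,0],[11,11],[16,17],[34,19],[35,17],[36,2],[39,8],[40,2],[42,19],[48,13],[50,0]]
[[0,4],[1,14],[8,0],[11,11],[16,17],[34,19],[35,17],[36,2],[39,8],[40,2],[42,19],[48,13],[50,0]]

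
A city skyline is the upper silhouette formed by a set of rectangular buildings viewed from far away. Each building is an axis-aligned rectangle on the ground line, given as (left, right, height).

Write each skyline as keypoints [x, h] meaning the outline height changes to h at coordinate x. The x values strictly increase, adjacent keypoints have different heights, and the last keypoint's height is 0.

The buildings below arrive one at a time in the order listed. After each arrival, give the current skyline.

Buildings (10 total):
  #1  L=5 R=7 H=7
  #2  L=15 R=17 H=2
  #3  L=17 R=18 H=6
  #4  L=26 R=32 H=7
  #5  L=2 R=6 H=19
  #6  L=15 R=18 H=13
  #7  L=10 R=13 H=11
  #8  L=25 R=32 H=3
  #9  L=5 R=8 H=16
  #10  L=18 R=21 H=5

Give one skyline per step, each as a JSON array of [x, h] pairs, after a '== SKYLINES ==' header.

== SKYLINES ==
[[5,7],[7,0]]
[[5,7],[7,0],[15,2],[17,0]]
[[5,7],[7,0],[15,2],[17,6],[18,0]]
[[5,7],[7,0],[15,2],[17,6],[18,0],[26,7],[32,0]]
[[2,19],[6,7],[7,0],[15,2],[17,6],[18,0],[26,7],[32,0]]
[[2,19],[6,7],[7,0],[15,13],[18,0],[26,7],[32,0]]
[[2,19],[6,7],[7,0],[10,11],[13,0],[15,13],[18,0],[26,7],[32,0]]
[[2,19],[6,7],[7,0],[10,11],[13,0],[15,13],[18,0],[25,3],[26,7],[32,0]]
[[2,19],[6,16],[8,0],[10,11],[13,0],[15,13],[18,0],[25,3],[26,7],[32,0]]
[[2,19],[6,16],[8,0],[10,11],[13,0],[15,13],[18,5],[21,0],[25,3],[26,7],[32,0]]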